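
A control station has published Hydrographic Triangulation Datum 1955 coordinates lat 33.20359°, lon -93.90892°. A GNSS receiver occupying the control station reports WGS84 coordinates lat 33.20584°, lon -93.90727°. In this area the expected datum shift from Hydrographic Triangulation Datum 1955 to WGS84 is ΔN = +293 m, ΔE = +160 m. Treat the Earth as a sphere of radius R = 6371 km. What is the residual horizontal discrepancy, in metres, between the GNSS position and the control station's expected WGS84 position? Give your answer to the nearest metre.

Observed coordinate differences: Δφ = +0.00225°, Δλ = +0.00165°.
Converting to metres (1° lat = 111195 m, cos φ = 0.836730): observed ΔN = 250.2 m, observed ΔE = 153.5 m.
Subtracting the expected shift leaves a residual of 250.2 − (293) = -42.8 m north and 153.5 − (160) = -6.5 m east.
Residual distance = √((-42.8)² + (-6.5)²) = 43.3 m.

43 m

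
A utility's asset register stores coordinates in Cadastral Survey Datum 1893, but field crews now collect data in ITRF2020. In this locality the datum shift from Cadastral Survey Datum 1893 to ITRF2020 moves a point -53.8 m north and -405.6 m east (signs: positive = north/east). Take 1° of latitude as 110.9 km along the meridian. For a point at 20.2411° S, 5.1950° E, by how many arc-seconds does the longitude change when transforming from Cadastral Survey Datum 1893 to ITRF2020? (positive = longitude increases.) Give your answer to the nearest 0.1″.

At latitude -20.2411°, cos φ = 0.938245.
1° of longitude at this latitude = 110.9 × cos φ = 104.05 km, so Δλ = -405.6 / 104051.4 = -0.0038981° = -14.033″.

Δλ = -14.0″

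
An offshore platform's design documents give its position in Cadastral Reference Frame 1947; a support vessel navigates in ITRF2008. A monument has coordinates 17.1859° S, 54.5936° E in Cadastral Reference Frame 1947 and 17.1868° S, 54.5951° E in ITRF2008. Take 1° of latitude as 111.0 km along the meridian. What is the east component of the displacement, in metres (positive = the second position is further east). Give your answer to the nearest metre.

Δφ = -17.1868° − -17.1859° = -0.0009°; Δλ = 54.5951° − 54.5936° = +0.0015°.
ΔN = Δφ × 111000 = -99.9 m; ΔE = Δλ × 111000 × cos(-17.1859°) = +0.0015 × 111000 × 0.955351 = 159.1 m.

ΔE = 159 m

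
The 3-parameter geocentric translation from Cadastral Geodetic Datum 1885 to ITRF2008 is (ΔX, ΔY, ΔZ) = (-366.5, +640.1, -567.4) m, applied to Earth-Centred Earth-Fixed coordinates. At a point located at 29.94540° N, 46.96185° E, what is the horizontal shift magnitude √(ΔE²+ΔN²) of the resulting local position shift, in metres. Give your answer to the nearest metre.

926 m

The local east axis at (φ, λ) is (−sin λ, cos λ, 0), so ΔE = −sin(46.96185°)·(-366.5) + cos(46.96185°)·640.1 = 704.73 m.
The local north axis is (−sin φ cos λ, −sin φ sin λ, cos φ), giving ΔN = 124.859 − 233.538 − 491.653 = -600.33 m.
Horizontal magnitude = √(ΔE² + ΔN²) = √(704.73² + (-600.33)²) = 925.77 m.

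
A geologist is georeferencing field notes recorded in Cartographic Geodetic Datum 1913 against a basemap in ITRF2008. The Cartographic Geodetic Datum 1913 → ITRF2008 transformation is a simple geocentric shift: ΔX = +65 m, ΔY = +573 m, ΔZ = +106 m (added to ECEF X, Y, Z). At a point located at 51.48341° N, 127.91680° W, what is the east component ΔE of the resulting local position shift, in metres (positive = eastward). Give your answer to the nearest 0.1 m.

ΔE = -300.8 m

At φ = 51.48341°, λ = -127.91680°: sin φ = 0.782428, cos φ = 0.622741, sin λ = -0.788904, cos λ = -0.614517.
ΔE = −sin λ·ΔX + cos λ·ΔY = −(-0.788904)·(65) + (-0.614517)·(573) = -300.84 m.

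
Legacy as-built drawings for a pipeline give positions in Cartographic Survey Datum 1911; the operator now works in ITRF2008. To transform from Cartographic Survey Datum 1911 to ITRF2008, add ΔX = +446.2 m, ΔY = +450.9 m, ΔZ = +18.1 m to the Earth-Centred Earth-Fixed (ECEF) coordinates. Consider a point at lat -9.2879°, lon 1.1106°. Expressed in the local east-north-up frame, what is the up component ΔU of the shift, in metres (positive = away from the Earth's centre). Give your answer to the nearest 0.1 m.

ΔU = 446.0 m

At φ = -9.2879°, λ = 1.1106°: sin φ = -0.161395, cos φ = 0.986890, sin λ = 0.019382, cos λ = 0.999812.
ΔU = cos φ cos λ·ΔX + cos φ sin λ·ΔY + sin φ·ΔZ = (0.986890)(0.999812)(446.2) + (0.986890)(0.019382)(450.9) + (-0.161395)(18.1) = 445.97 m.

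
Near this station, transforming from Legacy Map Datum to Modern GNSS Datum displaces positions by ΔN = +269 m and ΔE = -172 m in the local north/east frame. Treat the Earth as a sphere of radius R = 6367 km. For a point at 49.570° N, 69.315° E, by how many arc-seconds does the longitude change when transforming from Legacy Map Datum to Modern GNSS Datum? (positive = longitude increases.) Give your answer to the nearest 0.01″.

Δλ = -8.59″

At latitude 49.570°, cos φ = 0.648519.
One radian of longitude at latitude φ spans R cos φ, so Δλ = ΔE / (R cos φ) = -172.0 / (6367000 × 0.648519) = -4.1655e-05 rad = -8.592″.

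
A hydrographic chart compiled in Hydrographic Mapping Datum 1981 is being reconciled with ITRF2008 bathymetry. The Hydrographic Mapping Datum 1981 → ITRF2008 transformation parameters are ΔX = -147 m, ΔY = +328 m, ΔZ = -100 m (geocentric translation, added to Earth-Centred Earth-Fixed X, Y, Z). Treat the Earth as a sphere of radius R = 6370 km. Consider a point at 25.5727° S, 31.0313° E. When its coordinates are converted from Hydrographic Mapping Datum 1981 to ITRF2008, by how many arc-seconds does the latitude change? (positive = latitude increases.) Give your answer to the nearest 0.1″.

sin φ = -0.431656, cos φ = 0.902038, sin λ = 0.515506, cos λ = 0.856886.
North component: ΔN = −sin φ cos λ·ΔX − sin φ sin λ·ΔY + cos φ·ΔZ = −(-0.431656)(0.856886)(-147) − (-0.431656)(0.515506)(328) + (0.902038)(-100) = -71.59 m.
1° of latitude spans πR/180 = 111177 m, so Δφ = -71.59 / 111177 × 3600 = -2.318″.

Δφ = -2.3″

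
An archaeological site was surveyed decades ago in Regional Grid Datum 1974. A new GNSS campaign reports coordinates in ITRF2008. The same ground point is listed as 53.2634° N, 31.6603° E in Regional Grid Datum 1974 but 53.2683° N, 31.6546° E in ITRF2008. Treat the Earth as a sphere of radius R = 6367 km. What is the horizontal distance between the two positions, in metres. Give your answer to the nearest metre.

663 m

Δφ = 53.2683° − 53.2634° = +0.0049°; Δλ = 31.6546° − 31.6603° = -0.0057°.
1° along a meridian = πR/180 = 111125 m.
ΔN = Δφ × 111125 = 544.5 m; ΔE = Δλ × 111125 × cos(53.2634°) = -0.0057 × 111125 × 0.598137 = -378.9 m.
Distance = √(ΔE² + ΔN²) = √((-378.9)² + 544.5²) = 663.4 m.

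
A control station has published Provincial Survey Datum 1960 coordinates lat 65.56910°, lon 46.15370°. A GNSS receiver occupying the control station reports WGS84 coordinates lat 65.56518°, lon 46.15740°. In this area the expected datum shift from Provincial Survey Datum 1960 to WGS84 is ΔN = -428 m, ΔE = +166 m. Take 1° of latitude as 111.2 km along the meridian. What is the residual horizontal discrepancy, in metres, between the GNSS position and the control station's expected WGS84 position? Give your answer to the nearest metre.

Observed coordinate differences: Δφ = -0.00392°, Δλ = +0.00370°.
Converting to metres (1° lat = 111200 m, cos φ = 0.413596): observed ΔN = -435.9 m, observed ΔE = 170.2 m.
Subtracting the expected shift leaves a residual of -435.9 − (-428) = -7.9 m north and 170.2 − (166) = 4.2 m east.
Residual distance = √((-7.9)² + 4.2²) = 8.9 m.

9 m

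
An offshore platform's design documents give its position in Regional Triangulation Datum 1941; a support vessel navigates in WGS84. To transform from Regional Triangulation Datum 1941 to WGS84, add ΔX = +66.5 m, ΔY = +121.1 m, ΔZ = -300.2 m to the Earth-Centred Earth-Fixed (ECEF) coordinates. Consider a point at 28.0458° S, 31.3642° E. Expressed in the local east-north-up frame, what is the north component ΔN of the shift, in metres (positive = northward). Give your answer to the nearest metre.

At φ = -28.0458°, λ = 31.3642°: sin φ = -0.470177, cos φ = 0.882572, sin λ = 0.520476, cos λ = 0.853876.
ΔN = −sin φ cos λ·ΔX − sin φ sin λ·ΔY + cos φ·ΔZ = −(-0.470177)(0.853876)(66.5) − (-0.470177)(0.520476)(121.1) + (0.882572)(-300.2) = -208.62 m.

ΔN = -209 m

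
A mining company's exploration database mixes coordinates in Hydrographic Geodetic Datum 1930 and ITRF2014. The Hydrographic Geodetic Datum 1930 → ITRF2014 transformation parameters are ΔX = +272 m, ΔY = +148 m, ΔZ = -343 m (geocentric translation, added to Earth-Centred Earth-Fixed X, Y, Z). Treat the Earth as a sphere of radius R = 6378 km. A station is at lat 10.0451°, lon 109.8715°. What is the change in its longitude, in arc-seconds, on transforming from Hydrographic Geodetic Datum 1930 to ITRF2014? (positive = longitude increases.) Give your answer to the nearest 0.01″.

Δλ = -10.05″

sin φ = 0.174423, cos φ = 0.984671, sin λ = 0.940457, cos λ = -0.339912.
East component: ΔE = −sin λ·ΔX + cos λ·ΔY = −(0.940457)(272) + (-0.339912)(148) = -306.11 m.
1° of latitude spans πR/180 = 111317 m; at latitude φ, 1° of longitude spans that × cos φ = 109610.7 m, so Δλ = -306.11 / 109610.7 × 3600 = -10.054″.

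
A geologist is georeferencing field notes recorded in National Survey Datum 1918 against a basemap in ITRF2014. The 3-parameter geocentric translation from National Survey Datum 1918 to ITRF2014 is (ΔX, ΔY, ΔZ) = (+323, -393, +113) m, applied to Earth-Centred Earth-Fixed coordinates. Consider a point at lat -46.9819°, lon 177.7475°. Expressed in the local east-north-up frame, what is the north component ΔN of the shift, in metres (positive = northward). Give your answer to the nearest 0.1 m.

At φ = -46.9819°, λ = 177.7475°: sin φ = -0.731138, cos φ = 0.682229, sin λ = 0.039303, cos λ = -0.999227.
ΔN = −sin φ cos λ·ΔX − sin φ sin λ·ΔY + cos φ·ΔZ = −(-0.731138)(-0.999227)(323) − (-0.731138)(0.039303)(-393) + (0.682229)(113) = -170.18 m.

ΔN = -170.2 m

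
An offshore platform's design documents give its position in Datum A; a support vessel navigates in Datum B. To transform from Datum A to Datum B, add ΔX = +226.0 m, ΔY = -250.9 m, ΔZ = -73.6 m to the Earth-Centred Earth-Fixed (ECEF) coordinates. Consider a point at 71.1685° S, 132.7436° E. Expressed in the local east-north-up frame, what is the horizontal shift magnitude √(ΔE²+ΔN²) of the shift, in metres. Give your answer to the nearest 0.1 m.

The local east axis at (φ, λ) is (−sin λ, cos λ, 0), so ΔE = −sin(132.7436°)·226.0 + cos(132.7436°)·(-250.9) = 4.32 m.
The local north axis is (−sin φ cos λ, −sin φ sin λ, cos φ), giving ΔN = -145.180 − 174.397 − 23.757 = -343.33 m.
Horizontal magnitude = √(ΔE² + ΔN²) = √(4.32² + (-343.33)²) = 343.36 m.

343.4 m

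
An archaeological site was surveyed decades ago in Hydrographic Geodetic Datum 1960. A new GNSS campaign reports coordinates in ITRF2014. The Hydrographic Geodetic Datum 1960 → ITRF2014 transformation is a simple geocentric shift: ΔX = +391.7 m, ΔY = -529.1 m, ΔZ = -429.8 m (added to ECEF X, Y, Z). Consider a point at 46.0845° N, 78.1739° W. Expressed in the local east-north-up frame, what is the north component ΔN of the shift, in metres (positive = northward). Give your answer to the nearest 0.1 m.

At φ = 46.0845°, λ = -78.1739°: sin φ = 0.720364, cos φ = 0.693597, sin λ = -0.978774, cos λ = 0.204942.
ΔN = −sin φ cos λ·ΔX − sin φ sin λ·ΔY + cos φ·ΔZ = −(0.720364)(0.204942)(391.7) − (0.720364)(-0.978774)(-529.1) + (0.693597)(-429.8) = -728.99 m.

ΔN = -729.0 m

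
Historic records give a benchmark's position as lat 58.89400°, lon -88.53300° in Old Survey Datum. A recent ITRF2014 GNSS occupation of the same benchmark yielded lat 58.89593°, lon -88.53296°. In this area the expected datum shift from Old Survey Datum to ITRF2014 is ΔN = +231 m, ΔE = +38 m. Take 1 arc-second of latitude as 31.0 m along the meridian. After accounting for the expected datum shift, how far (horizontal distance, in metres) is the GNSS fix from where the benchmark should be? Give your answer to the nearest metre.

Observed coordinate differences: Δφ = +0.00193°, Δλ = +0.00004°.
Converting to metres (1° lat = 111600 m, cos φ = 0.516623): observed ΔN = 215.4 m, observed ΔE = 2.3 m.
Subtracting the expected shift leaves a residual of 215.4 − (231) = -15.6 m north and 2.3 − (38) = -35.7 m east.
Residual distance = √((-15.6)² + (-35.7)²) = 39.0 m.

39 m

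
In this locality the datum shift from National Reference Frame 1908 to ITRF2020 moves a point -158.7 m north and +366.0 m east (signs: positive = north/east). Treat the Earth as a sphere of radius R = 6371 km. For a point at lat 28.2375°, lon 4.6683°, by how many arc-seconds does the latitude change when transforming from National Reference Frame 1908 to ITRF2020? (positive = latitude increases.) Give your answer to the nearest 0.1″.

On a sphere of radius R, 1 rad of latitude = R, so Δφ = ΔN / R = -158.7 / 6371000 = -2.4910e-05 rad = -5.138″.

Δφ = -5.1″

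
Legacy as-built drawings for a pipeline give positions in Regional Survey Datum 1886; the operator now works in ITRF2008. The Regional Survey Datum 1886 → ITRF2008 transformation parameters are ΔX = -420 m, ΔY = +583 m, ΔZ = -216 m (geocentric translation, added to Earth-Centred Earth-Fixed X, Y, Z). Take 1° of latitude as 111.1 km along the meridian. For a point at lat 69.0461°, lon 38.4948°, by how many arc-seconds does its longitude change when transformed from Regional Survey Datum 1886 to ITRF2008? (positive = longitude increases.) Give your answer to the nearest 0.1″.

Δλ = 65.0″

sin φ = 0.933868, cos φ = 0.357617, sin λ = 0.622444, cos λ = 0.782665.
East component: ΔE = −sin λ·ΔX + cos λ·ΔY = −(0.622444)(-420) + (0.782665)(583) = 717.72 m.
1° of latitude spans 111100 m; at latitude φ, 1° of longitude spans that × cos φ = 39731.2 m, so Δλ = 717.72 / 39731.2 × 3600 = 65.032″.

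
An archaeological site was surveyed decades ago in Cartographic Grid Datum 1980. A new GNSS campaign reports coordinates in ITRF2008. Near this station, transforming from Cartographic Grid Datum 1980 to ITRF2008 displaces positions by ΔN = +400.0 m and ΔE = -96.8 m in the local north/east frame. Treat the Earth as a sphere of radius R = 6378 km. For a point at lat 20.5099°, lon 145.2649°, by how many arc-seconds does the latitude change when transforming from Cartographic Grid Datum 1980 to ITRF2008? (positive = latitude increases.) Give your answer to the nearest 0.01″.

Δφ = 12.94″

On a sphere of radius R, 1 rad of latitude = R, so Δφ = ΔN / R = 400.0 / 6378000 = 6.2716e-05 rad = 12.936″.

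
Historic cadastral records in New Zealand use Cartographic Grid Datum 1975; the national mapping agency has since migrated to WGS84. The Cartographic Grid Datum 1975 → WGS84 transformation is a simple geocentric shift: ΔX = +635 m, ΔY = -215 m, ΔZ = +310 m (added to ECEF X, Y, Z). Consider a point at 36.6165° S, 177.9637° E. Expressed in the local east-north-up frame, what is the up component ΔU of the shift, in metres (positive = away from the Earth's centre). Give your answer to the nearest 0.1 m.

At φ = -36.6165°, λ = 177.9637°: sin φ = -0.596456, cos φ = 0.802646, sin λ = 0.035533, cos λ = -0.999369.
ΔU = cos φ cos λ·ΔX + cos φ sin λ·ΔY + sin φ·ΔZ = (0.802646)(-0.999369)(635) + (0.802646)(0.035533)(-215) + (-0.596456)(310) = -700.39 m.

ΔU = -700.4 m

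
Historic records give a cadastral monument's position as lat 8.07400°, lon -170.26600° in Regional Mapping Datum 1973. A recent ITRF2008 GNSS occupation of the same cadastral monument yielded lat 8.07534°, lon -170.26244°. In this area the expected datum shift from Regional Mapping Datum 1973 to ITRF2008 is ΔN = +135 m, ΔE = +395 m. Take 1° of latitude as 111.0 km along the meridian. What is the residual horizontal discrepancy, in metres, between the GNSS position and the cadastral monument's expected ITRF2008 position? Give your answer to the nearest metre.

Observed coordinate differences: Δφ = +0.00134°, Δλ = +0.00356°.
Converting to metres (1° lat = 111000 m, cos φ = 0.990087): observed ΔN = 148.7 m, observed ΔE = 391.2 m.
Subtracting the expected shift leaves a residual of 148.7 − (135) = 13.7 m north and 391.2 − (395) = -3.8 m east.
Residual distance = √(13.7² + (-3.8)²) = 14.2 m.

14 m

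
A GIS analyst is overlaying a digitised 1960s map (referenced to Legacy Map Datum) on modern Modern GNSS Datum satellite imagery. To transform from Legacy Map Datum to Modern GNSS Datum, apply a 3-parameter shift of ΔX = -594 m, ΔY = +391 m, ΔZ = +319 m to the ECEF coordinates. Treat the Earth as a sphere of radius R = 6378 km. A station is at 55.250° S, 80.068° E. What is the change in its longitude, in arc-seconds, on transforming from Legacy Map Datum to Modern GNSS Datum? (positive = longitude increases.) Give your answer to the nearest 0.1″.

Δλ = 37.0″

sin φ = -0.821647, cos φ = 0.569997, sin λ = 0.985013, cos λ = 0.172479.
East component: ΔE = −sin λ·ΔX + cos λ·ΔY = −(0.985013)(-594) + (0.172479)(391) = 652.54 m.
1° of latitude spans πR/180 = 111317 m; at latitude φ, 1° of longitude spans that × cos φ = 63450.4 m, so Δλ = 652.54 / 63450.4 × 3600 = 37.023″.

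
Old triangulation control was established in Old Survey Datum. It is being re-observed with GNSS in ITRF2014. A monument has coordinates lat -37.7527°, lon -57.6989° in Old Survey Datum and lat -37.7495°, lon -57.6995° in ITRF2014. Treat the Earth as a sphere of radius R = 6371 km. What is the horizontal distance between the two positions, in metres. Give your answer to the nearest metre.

Δφ = -37.7495° − -37.7527° = +0.0032°; Δλ = -57.6995° − -57.6989° = -0.0006°.
1° along a meridian = πR/180 = 111195 m.
ΔN = Δφ × 111195 = 355.8 m; ΔE = Δλ × 111195 × cos(-37.7527°) = -0.0006 × 111195 × 0.790661 = -52.8 m.
Distance = √(ΔE² + ΔN²) = √((-52.8)² + 355.8²) = 359.7 m.

360 m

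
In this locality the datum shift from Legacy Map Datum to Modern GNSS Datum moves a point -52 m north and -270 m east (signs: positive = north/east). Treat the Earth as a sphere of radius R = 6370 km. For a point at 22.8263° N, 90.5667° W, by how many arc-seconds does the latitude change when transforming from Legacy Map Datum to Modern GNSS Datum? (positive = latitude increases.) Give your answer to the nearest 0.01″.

On a sphere of radius R, 1 rad of latitude = R, so Δφ = ΔN / R = -52.0 / 6370000 = -8.1633e-06 rad = -1.684″.

Δφ = -1.68″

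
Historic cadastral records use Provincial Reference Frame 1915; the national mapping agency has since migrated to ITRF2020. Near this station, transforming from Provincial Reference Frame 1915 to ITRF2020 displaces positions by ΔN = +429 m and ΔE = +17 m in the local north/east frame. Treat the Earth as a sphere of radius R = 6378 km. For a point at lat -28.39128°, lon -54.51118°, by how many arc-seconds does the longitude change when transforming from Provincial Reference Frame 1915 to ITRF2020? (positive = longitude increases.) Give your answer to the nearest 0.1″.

At latitude -28.39128°, cos φ = 0.879721.
One radian of longitude at latitude φ spans R cos φ, so Δλ = ΔE / (R cos φ) = 17.0 / (6378000 × 0.879721) = 3.0298e-06 rad = 0.625″.

Δλ = 0.6″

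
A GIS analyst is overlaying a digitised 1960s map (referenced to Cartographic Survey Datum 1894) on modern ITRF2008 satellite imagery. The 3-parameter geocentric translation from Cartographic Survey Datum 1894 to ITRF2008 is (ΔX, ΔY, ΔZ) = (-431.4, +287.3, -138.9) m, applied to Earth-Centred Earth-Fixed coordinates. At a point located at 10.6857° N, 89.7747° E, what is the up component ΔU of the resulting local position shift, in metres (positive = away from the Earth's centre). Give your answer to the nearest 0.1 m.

The local up (radial) axis is (cos φ cos λ, cos φ sin λ, sin φ), giving ΔU = -1.667 + 282.316 − 25.755 = 254.89 m.

ΔU = 254.9 m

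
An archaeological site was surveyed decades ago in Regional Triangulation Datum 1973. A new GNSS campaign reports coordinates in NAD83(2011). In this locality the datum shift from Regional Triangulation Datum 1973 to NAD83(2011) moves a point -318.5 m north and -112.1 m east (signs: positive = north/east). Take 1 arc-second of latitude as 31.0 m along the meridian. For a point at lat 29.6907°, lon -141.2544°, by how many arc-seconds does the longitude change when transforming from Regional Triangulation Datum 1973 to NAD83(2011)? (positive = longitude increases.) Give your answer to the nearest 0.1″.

Δλ = -4.2″

At latitude 29.6907°, cos φ = 0.868712.
1″ of longitude at this latitude = 31.00 × cos φ = 26.9301 m, so Δλ = -112.1 / 26.9301 = -4.163″.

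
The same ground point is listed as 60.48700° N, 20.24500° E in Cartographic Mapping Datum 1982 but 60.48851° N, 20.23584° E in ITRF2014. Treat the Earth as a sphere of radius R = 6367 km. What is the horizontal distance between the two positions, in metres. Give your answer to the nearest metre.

Δφ = 60.48851° − 60.48700° = +0.00151°; Δλ = 20.23584° − 20.24500° = -0.00916°.
1° along a meridian = πR/180 = 111125 m.
ΔN = Δφ × 111125 = 167.8 m; ΔE = Δλ × 111125 × cos(60.48700°) = -0.00916 × 111125 × 0.492621 = -501.4 m.
Distance = √(ΔE² + ΔN²) = √((-501.4)² + 167.8²) = 528.8 m.

529 m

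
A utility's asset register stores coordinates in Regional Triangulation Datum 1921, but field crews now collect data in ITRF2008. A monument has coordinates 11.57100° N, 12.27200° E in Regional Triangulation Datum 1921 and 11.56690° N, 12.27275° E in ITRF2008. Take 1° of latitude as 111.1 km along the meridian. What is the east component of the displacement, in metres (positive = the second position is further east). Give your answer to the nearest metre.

Δφ = 11.56690° − 11.57100° = -0.00410°; Δλ = 12.27275° − 12.27200° = +0.00075°.
ΔN = Δφ × 111100 = -455.5 m; ΔE = Δλ × 111100 × cos(11.57100°) = +0.00075 × 111100 × 0.979677 = 81.6 m.

ΔE = 82 m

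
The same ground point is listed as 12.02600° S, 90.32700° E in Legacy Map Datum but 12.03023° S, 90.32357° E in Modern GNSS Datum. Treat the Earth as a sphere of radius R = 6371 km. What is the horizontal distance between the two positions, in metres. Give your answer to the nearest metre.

Δφ = -12.03023° − -12.02600° = -0.00423°; Δλ = 90.32357° − 90.32700° = -0.00343°.
1° along a meridian = πR/180 = 111195 m.
ΔN = Δφ × 111195 = -470.4 m; ΔE = Δλ × 111195 × cos(-12.02600°) = -0.00343 × 111195 × 0.978053 = -373.0 m.
Distance = √(ΔE² + ΔN²) = √((-373.0)² + (-470.4)²) = 600.3 m.

600 m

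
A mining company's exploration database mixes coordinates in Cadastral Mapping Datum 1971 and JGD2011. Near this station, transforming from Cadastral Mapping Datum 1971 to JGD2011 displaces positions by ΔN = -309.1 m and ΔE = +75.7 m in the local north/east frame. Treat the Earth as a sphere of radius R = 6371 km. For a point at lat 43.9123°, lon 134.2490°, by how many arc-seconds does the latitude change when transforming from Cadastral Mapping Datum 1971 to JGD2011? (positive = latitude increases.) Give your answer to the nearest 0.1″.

Δφ = -10.0″

On a sphere of radius R, 1 rad of latitude = R, so Δφ = ΔN / R = -309.1 / 6371000 = -4.8517e-05 rad = -10.007″.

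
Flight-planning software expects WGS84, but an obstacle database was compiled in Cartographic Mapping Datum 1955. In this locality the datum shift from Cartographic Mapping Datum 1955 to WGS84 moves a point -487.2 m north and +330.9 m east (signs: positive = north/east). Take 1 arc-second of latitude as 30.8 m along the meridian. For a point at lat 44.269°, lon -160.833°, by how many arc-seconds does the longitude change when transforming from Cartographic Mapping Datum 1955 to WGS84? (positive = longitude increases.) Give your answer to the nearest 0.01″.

Δλ = 15.00″

At latitude 44.269°, cos φ = 0.716071.
1″ of longitude at this latitude = 30.80 × cos φ = 22.0550 m, so Δλ = 330.9 / 22.0550 = 15.003″.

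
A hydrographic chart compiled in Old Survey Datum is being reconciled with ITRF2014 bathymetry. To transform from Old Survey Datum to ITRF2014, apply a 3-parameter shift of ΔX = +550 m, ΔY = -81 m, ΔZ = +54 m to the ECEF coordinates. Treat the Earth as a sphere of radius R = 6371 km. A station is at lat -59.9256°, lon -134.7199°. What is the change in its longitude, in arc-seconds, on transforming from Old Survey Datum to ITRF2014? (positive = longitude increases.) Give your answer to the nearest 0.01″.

sin φ = -0.865375, cos φ = 0.501124, sin λ = -0.710555, cos λ = -0.703642.
East component: ΔE = −sin λ·ΔX + cos λ·ΔY = −(-0.710555)(550) + (-0.703642)(-81) = 447.80 m.
1° of latitude spans πR/180 = 111195 m; at latitude φ, 1° of longitude spans that × cos φ = 55722.5 m, so Δλ = 447.80 / 55722.5 × 3600 = 28.931″.

Δλ = 28.93″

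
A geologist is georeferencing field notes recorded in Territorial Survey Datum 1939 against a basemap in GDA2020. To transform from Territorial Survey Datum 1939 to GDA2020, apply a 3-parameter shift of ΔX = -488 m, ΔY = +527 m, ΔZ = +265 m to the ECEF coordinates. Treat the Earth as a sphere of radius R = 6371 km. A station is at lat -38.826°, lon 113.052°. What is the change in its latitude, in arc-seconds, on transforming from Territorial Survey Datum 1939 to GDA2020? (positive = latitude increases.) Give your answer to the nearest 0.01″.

Δφ = 20.41″

sin φ = -0.626957, cos φ = 0.779054, sin λ = 0.920150, cos λ = -0.391566.
North component: ΔN = −sin φ cos λ·ΔX − sin φ sin λ·ΔY + cos φ·ΔZ = −(-0.626957)(-0.391566)(-488) − (-0.626957)(0.920150)(527) + (0.779054)(265) = 630.27 m.
1° of latitude spans πR/180 = 111195 m, so Δφ = 630.27 / 111195 × 3600 = 20.406″.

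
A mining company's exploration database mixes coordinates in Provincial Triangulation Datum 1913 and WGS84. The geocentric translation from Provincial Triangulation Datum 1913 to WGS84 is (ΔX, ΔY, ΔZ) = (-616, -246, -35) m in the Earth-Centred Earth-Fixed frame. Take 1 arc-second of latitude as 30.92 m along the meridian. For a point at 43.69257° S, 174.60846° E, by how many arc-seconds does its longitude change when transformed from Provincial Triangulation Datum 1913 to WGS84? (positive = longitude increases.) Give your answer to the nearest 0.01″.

sin φ = -0.690789, cos φ = 0.723057, sin λ = 0.093961, cos λ = -0.995576.
East component: ΔE = −sin λ·ΔX + cos λ·ΔY = −(0.093961)(-616) + (-0.995576)(-246) = 302.79 m.
1° of latitude spans 3600 × 30.92 = 111312 m; at latitude φ, 1° of longitude spans that × cos φ = 80484.9 m, so Δλ = 302.79 / 80484.9 × 3600 = 13.544″.

Δλ = 13.54″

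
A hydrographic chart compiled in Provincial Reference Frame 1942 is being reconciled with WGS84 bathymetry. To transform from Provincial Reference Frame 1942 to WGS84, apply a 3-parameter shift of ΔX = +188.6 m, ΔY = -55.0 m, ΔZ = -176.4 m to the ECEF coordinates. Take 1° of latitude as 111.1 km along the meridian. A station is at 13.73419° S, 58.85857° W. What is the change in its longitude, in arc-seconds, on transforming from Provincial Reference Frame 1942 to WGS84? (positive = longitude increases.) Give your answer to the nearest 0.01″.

sin φ = -0.237418, cos φ = 0.971408, sin λ = -0.855893, cos λ = 0.517152.
East component: ΔE = −sin λ·ΔX + cos λ·ΔY = −(-0.855893)(188.6) + (0.517152)(-55.0) = 132.98 m.
1° of latitude spans 111100 m; at latitude φ, 1° of longitude spans that × cos φ = 107923.4 m, so Δλ = 132.98 / 107923.4 × 3600 = 4.436″.

Δλ = 4.44″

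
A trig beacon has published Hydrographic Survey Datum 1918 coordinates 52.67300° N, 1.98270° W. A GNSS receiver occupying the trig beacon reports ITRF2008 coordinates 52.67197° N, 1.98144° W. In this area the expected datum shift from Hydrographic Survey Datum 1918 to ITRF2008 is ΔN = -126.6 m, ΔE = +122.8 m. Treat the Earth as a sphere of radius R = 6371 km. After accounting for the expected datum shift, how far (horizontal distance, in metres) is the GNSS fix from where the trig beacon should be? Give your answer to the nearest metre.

40 m

Observed coordinate differences: Δφ = -0.00103°, Δλ = +0.00126°.
Converting to metres (1° lat = 111195 m, cos φ = 0.606363): observed ΔN = -114.5 m, observed ΔE = 85.0 m.
Subtracting the expected shift leaves a residual of -114.5 − (-126.6) = 12.1 m north and 85.0 − (122.8) = -37.8 m east.
Residual distance = √(12.1² + (-37.8)²) = 39.7 m.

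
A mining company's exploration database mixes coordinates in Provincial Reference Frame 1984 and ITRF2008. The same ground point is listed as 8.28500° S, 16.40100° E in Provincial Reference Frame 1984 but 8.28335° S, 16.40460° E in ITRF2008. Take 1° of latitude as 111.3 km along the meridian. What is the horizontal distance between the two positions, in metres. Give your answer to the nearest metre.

Δφ = -8.28335° − -8.28500° = +0.00165°; Δλ = 16.40460° − 16.40100° = +0.00360°.
ΔN = Δφ × 111300 = 183.6 m; ΔE = Δλ × 111300 × cos(-8.28500°) = +0.00360 × 111300 × 0.989564 = 396.5 m.
Distance = √(ΔE² + ΔN²) = √(396.5² + 183.6²) = 437.0 m.

437 m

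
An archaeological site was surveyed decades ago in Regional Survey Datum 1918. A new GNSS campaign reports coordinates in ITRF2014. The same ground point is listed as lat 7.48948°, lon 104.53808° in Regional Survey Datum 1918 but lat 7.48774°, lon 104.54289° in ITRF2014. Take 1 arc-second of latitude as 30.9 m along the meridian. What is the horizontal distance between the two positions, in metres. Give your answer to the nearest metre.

Δφ = 7.48774° − 7.48948° = -0.00174°; Δλ = 104.54289° − 104.53808° = +0.00481°.
1° of latitude = 3600 × 30.90 = 111240 m.
ΔN = Δφ × 111240 = -193.6 m; ΔE = Δλ × 111240 × cos(7.48948°) = +0.00481 × 111240 × 0.991469 = 530.5 m.
Distance = √(ΔE² + ΔN²) = √(530.5² + (-193.6)²) = 564.7 m.

565 m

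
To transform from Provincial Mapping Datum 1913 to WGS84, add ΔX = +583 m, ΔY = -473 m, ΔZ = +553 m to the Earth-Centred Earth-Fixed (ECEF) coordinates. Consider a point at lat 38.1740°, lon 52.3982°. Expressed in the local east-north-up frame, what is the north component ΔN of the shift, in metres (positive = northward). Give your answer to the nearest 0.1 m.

The local north axis is (−sin φ cos λ, −sin φ sin λ, cos φ), giving ΔN = -219.859 + 231.611 + 434.734 = 446.49 m.

ΔN = 446.5 m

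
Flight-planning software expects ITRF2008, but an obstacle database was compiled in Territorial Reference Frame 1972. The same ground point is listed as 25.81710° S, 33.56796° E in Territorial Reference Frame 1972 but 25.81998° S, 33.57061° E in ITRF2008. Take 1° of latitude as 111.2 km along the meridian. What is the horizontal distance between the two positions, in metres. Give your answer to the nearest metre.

Δφ = -25.81998° − -25.81710° = -0.00288°; Δλ = 33.57061° − 33.56796° = +0.00265°.
ΔN = Δφ × 111200 = -320.3 m; ΔE = Δλ × 111200 × cos(-25.81710°) = +0.00265 × 111200 × 0.900189 = 265.3 m.
Distance = √(ΔE² + ΔN²) = √(265.3² + (-320.3)²) = 415.8 m.

416 m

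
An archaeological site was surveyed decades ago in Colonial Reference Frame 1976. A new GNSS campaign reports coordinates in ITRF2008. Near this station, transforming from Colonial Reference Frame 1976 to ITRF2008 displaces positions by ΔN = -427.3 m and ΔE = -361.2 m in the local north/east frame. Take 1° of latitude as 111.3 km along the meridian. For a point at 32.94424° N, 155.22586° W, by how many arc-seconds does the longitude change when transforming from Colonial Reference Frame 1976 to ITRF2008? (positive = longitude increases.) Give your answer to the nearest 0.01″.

At latitude 32.94424°, cos φ = 0.839200.
1° of longitude at this latitude = 111.3 × cos φ = 93.40 km, so Δλ = -361.2 / 93403.0 = -0.0038671° = -13.922″.

Δλ = -13.92″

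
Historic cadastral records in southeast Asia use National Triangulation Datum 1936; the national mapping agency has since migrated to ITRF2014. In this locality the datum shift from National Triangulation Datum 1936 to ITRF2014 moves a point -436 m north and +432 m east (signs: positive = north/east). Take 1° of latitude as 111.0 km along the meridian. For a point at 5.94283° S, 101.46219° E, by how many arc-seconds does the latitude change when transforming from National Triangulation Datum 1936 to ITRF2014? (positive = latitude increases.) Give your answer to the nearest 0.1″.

1° of latitude = 111.0 km, so Δφ = -436.0 / 111000 = -0.0039279° = -14.141″.

Δφ = -14.1″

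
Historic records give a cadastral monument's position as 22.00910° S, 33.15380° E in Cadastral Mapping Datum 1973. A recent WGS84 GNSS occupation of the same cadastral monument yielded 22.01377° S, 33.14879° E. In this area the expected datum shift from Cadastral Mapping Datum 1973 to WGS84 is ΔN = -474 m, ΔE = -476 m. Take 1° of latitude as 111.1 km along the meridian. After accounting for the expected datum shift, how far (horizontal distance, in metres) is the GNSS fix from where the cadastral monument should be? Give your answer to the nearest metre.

60 m

Observed coordinate differences: Δφ = -0.00467°, Δλ = -0.00501°.
Converting to metres (1° lat = 111100 m, cos φ = 0.927124): observed ΔN = -518.8 m, observed ΔE = -516.0 m.
Subtracting the expected shift leaves a residual of -518.8 − (-474) = -44.8 m north and -516.0 − (-476) = -40.0 m east.
Residual distance = √((-44.8)² + (-40.0)²) = 60.1 m.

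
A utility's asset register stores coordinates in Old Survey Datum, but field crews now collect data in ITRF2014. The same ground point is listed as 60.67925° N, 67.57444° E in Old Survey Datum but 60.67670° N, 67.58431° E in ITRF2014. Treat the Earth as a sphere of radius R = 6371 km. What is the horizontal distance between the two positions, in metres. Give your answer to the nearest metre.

608 m

Δφ = 60.67670° − 60.67925° = -0.00255°; Δλ = 67.58431° − 67.57444° = +0.00987°.
1° along a meridian = πR/180 = 111195 m.
ΔN = Δφ × 111195 = -283.5 m; ΔE = Δλ × 111195 × cos(60.67925°) = +0.00987 × 111195 × 0.489698 = 537.4 m.
Distance = √(ΔE² + ΔN²) = √(537.4² + (-283.5)²) = 607.7 m.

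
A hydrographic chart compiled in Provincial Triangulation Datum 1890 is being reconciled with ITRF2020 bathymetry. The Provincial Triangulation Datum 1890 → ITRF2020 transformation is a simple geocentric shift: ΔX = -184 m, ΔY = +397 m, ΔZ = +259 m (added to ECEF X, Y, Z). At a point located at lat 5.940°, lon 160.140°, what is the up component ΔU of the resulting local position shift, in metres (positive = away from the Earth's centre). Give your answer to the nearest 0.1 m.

At φ = 5.940°, λ = 160.140°: sin φ = 0.103487, cos φ = 0.994631, sin λ = 0.339723, cos λ = -0.940526.
ΔU = cos φ cos λ·ΔX + cos φ sin λ·ΔY + sin φ·ΔZ = (0.994631)(-0.940526)(-184) + (0.994631)(0.339723)(397) + (0.103487)(259) = 333.08 m.

ΔU = 333.1 m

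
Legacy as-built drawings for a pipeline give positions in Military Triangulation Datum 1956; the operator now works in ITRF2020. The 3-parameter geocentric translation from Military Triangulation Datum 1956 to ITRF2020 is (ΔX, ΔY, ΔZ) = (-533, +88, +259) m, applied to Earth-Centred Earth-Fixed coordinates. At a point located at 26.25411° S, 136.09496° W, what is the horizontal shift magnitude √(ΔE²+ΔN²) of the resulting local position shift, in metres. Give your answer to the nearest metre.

573 m

At φ = -26.25411°, λ = -136.09496°: sin φ = -0.442353, cos φ = 0.896841, sin λ = -0.693465, cos λ = -0.720490.
ΔE = −sin λ·ΔX + cos λ·ΔY = −(-0.693465)·(-533) + (-0.720490)·(88) = -433.02 m.
ΔN = −sin φ cos λ·ΔX − sin φ sin λ·ΔY + cos φ·ΔZ = −(-0.442353)(-0.720490)(-533) − (-0.442353)(-0.693465)(88) + (0.896841)(259) = 375.16 m.
Horizontal magnitude = √(ΔE² + ΔN²) = √((-433.02)² + 375.16²) = 572.93 m.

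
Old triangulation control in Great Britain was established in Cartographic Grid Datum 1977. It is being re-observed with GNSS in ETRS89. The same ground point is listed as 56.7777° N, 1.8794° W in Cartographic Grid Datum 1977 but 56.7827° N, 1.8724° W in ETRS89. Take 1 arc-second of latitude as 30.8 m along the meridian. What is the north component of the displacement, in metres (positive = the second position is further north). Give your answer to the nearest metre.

ΔN = 554 m

Δφ = 56.7827° − 56.7777° = +0.0050°; Δλ = -1.8724° − -1.8794° = +0.0070°.
1° of latitude = 3600 × 30.80 = 110880 m.
ΔN = Δφ × 110880 = 554.4 m; ΔE = Δλ × 110880 × cos(56.7777°) = +0.0070 × 110880 × 0.547889 = 425.2 m.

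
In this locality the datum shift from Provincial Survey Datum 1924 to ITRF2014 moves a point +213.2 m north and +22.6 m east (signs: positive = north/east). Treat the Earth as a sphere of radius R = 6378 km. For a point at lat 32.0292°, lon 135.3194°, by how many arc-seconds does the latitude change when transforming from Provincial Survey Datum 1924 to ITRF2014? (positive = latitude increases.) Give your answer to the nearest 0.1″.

Δφ = 6.9″

On a sphere of radius R, 1 rad of latitude = R, so Δφ = ΔN / R = 213.2 / 6378000 = 3.3427e-05 rad = 6.895″.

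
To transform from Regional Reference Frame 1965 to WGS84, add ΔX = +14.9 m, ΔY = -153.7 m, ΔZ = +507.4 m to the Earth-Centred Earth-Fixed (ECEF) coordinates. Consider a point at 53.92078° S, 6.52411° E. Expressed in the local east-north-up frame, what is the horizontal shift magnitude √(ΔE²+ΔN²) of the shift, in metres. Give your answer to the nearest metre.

At φ = -53.92078°, λ = 6.52411°: sin φ = -0.808204, cos φ = 0.588903, sin λ = 0.113621, cos λ = 0.993524.
ΔE = −sin λ·ΔX + cos λ·ΔY = −(0.113621)·(14.9) + (0.993524)·(-153.7) = -154.40 m.
ΔN = −sin φ cos λ·ΔX − sin φ sin λ·ΔY + cos φ·ΔZ = −(-0.808204)(0.993524)(14.9) − (-0.808204)(0.113621)(-153.7) + (0.588903)(507.4) = 296.66 m.
Horizontal magnitude = √(ΔE² + ΔN²) = √((-154.40)² + 296.66²) = 334.43 m.

334 m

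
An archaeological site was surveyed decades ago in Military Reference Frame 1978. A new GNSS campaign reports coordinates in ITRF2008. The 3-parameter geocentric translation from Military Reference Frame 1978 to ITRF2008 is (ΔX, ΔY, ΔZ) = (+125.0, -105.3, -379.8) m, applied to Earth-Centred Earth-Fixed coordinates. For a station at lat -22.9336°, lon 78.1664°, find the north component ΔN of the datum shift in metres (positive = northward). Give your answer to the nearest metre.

ΔN = -380 m

The local north axis is (−sin φ cos λ, −sin φ sin λ, cos φ), giving ΔN = 9.989 − 40.160 − 349.779 = -379.95 m.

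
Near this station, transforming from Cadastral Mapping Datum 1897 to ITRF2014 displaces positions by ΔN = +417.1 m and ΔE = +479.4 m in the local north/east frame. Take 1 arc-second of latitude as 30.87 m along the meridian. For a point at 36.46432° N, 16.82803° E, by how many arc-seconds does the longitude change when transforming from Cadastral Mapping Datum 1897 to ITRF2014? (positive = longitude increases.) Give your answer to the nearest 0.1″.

At latitude 36.46432°, cos φ = 0.804227.
1″ of longitude at this latitude = 30.87 × cos φ = 24.8265 m, so Δλ = 479.4 / 24.8265 = 19.310″.

Δλ = 19.3″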